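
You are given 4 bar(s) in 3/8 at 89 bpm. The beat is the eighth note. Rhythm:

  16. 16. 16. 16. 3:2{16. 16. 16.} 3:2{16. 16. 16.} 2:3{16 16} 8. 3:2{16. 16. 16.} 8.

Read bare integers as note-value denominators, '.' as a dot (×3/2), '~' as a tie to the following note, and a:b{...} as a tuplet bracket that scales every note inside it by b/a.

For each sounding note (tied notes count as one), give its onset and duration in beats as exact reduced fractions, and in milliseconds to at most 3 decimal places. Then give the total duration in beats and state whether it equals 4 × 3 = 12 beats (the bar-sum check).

1) 0.0ms=0b +505.618ms=3/4b
2) 505.618ms=3/4b +505.618ms=3/4b
3) 1011.236ms=3/2b +505.618ms=3/4b
4) 1516.854ms=9/4b +505.618ms=3/4b
5) 2022.472ms=3b +337.079ms=1/2b
6) 2359.551ms=7/2b +337.079ms=1/2b
7) 2696.629ms=4b +337.079ms=1/2b
8) 3033.708ms=9/2b +337.079ms=1/2b
9) 3370.787ms=5b +337.079ms=1/2b
10) 3707.865ms=11/2b +337.079ms=1/2b
11) 4044.944ms=6b +505.618ms=3/4b
12) 4550.562ms=27/4b +505.618ms=3/4b
13) 5056.18ms=15/2b +1011.236ms=3/2b
14) 6067.416ms=9b +337.079ms=1/2b
15) 6404.494ms=19/2b +337.079ms=1/2b
16) 6741.573ms=10b +337.079ms=1/2b
17) 7078.652ms=21/2b +1011.236ms=3/2b
Σ=12b of 12 (89bpm 3/8) — PASS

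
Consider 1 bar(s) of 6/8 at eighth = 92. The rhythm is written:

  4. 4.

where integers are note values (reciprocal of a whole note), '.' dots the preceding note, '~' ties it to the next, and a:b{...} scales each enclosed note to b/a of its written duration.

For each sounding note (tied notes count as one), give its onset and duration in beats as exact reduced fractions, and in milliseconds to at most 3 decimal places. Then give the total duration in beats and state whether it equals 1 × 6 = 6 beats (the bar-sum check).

1) 0.0ms=0b +1956.522ms=3b
2) 1956.522ms=3b +1956.522ms=3b
Σ=6b of 6 (92bpm 6/8) — PASS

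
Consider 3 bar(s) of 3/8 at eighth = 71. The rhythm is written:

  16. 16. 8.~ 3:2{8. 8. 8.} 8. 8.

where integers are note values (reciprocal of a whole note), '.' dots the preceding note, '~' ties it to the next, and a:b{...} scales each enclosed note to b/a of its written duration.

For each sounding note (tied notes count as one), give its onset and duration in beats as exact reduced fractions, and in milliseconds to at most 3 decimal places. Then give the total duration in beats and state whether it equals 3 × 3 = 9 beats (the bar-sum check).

1) 0.0ms=0b +633.803ms=3/4b
2) 633.803ms=3/4b +633.803ms=3/4b
3) 1267.606ms=3/2b +2112.676ms=5/2b
4) 3380.282ms=4b +845.07ms=1b
5) 4225.352ms=5b +845.07ms=1b
6) 5070.423ms=6b +1267.606ms=3/2b
7) 6338.028ms=15/2b +1267.606ms=3/2b
Σ=9b of 9 (71bpm 3/8) — PASS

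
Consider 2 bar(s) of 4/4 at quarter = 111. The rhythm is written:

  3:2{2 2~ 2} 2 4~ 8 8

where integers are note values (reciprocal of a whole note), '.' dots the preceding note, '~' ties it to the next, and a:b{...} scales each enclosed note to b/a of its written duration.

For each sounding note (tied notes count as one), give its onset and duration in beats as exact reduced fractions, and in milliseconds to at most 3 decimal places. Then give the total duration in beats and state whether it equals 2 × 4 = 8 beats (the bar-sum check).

1) 0.0ms=0b +720.721ms=4/3b
2) 720.721ms=4/3b +1441.441ms=8/3b
3) 2162.162ms=4b +1081.081ms=2b
4) 3243.243ms=6b +810.811ms=3/2b
5) 4054.054ms=15/2b +270.27ms=1/2b
Σ=8b of 8 (111bpm 4/4) — PASS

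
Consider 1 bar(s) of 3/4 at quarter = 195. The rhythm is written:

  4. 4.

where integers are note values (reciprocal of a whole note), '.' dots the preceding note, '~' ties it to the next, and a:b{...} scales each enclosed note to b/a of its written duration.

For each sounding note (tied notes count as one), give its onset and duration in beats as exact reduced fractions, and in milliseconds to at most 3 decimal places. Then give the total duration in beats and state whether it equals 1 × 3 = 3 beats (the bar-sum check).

1) 0.0ms=0b +461.538ms=3/2b
2) 461.538ms=3/2b +461.538ms=3/2b
Σ=3b of 3 (195bpm 3/4) — PASS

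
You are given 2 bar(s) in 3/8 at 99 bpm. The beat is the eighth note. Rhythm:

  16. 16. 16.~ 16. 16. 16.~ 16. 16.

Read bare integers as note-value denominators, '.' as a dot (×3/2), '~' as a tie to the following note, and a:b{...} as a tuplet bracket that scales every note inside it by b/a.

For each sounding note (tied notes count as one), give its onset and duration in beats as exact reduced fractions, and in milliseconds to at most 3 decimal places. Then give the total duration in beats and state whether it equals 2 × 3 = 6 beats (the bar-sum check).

1) 0.0ms=0b +454.545ms=3/4b
2) 454.545ms=3/4b +454.545ms=3/4b
3) 909.091ms=3/2b +909.091ms=3/2b
4) 1818.182ms=3b +454.545ms=3/4b
5) 2272.727ms=15/4b +909.091ms=3/2b
6) 3181.818ms=21/4b +454.545ms=3/4b
Σ=6b of 6 (99bpm 3/8) — PASS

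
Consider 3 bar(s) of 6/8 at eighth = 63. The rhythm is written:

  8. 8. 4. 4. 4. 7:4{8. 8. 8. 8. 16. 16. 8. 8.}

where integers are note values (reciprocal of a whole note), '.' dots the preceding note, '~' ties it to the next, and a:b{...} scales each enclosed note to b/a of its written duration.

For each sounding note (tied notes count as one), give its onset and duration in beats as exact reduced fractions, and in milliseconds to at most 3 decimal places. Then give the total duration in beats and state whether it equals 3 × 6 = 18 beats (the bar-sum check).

1) 0.0ms=0b +1428.571ms=3/2b
2) 1428.571ms=3/2b +1428.571ms=3/2b
3) 2857.143ms=3b +2857.143ms=3b
4) 5714.286ms=6b +2857.143ms=3b
5) 8571.429ms=9b +2857.143ms=3b
6) 11428.571ms=12b +816.327ms=6/7b
7) 12244.898ms=90/7b +816.327ms=6/7b
8) 13061.224ms=96/7b +816.327ms=6/7b
9) 13877.551ms=102/7b +816.327ms=6/7b
10) 14693.878ms=108/7b +408.163ms=3/7b
11) 15102.041ms=111/7b +408.163ms=3/7b
12) 15510.204ms=114/7b +816.327ms=6/7b
13) 16326.531ms=120/7b +816.327ms=6/7b
Σ=18b of 18 (63bpm 6/8) — PASS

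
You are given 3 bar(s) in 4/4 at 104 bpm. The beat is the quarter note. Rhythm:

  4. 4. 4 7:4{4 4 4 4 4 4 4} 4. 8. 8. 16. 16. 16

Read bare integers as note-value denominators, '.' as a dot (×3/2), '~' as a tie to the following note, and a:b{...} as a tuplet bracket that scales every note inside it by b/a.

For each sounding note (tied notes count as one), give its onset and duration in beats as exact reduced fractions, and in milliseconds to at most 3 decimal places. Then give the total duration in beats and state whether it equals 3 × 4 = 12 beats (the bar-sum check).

1) 0.0ms=0b +865.385ms=3/2b
2) 865.385ms=3/2b +865.385ms=3/2b
3) 1730.769ms=3b +576.923ms=1b
4) 2307.692ms=4b +329.67ms=4/7b
5) 2637.363ms=32/7b +329.67ms=4/7b
6) 2967.033ms=36/7b +329.67ms=4/7b
7) 3296.703ms=40/7b +329.67ms=4/7b
8) 3626.374ms=44/7b +329.67ms=4/7b
9) 3956.044ms=48/7b +329.67ms=4/7b
10) 4285.714ms=52/7b +329.67ms=4/7b
11) 4615.385ms=8b +865.385ms=3/2b
12) 5480.769ms=19/2b +432.692ms=3/4b
13) 5913.462ms=41/4b +432.692ms=3/4b
14) 6346.154ms=11b +216.346ms=3/8b
15) 6562.5ms=91/8b +216.346ms=3/8b
16) 6778.846ms=47/4b +144.231ms=1/4b
Σ=12b of 12 (104bpm 4/4) — PASS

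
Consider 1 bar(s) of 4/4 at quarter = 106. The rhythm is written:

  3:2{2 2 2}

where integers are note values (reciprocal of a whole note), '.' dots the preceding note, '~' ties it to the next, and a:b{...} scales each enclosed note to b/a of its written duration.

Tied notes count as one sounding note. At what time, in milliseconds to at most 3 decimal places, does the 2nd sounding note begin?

1. 0.0ms @ 0 + 754.717ms (4/3)
2. 754.717ms @ 4/3 + 754.717ms (4/3)
3. 1509.434ms @ 8/3 + 754.717ms (4/3)

note 2 onset = 4/3b = 754.717ms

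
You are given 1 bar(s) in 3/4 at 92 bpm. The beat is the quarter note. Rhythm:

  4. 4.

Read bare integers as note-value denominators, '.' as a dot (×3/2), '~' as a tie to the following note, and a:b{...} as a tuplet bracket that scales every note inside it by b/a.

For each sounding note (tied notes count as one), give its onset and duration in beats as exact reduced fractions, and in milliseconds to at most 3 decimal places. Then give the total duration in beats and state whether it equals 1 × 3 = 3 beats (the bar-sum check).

1) 0.0ms=0b +978.261ms=3/2b
2) 978.261ms=3/2b +978.261ms=3/2b
Σ=3b of 3 (92bpm 3/4) — PASS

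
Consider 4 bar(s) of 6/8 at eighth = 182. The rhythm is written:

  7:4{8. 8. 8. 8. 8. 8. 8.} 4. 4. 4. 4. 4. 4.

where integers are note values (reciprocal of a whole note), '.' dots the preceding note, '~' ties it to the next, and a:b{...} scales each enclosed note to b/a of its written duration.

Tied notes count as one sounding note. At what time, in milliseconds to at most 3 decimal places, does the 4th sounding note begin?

note 4 onset = 18/7b = 847.724ms

1. 0.0ms @ 0 + 282.575ms (6/7)
2. 282.575ms @ 6/7 + 282.575ms (6/7)
3. 565.149ms @ 12/7 + 282.575ms (6/7)
4. 847.724ms @ 18/7 + 282.575ms (6/7)
5. 1130.298ms @ 24/7 + 282.575ms (6/7)
6. 1412.873ms @ 30/7 + 282.575ms (6/7)
7. 1695.447ms @ 36/7 + 282.575ms (6/7)
8. 1978.022ms @ 6 + 989.011ms (3)
9. 2967.033ms @ 9 + 989.011ms (3)
10. 3956.044ms @ 12 + 989.011ms (3)
11. 4945.055ms @ 15 + 989.011ms (3)
12. 5934.066ms @ 18 + 989.011ms (3)
13. 6923.077ms @ 21 + 989.011ms (3)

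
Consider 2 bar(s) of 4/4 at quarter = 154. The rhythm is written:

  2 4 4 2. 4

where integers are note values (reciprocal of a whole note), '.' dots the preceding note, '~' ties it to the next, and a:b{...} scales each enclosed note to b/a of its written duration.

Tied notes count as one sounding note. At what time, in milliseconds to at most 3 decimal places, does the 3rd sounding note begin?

note 3 onset = 3b = 1168.831ms

1. 0.0ms @ 0 + 779.221ms (2)
2. 779.221ms @ 2 + 389.61ms (1)
3. 1168.831ms @ 3 + 389.61ms (1)
4. 1558.442ms @ 4 + 1168.831ms (3)
5. 2727.273ms @ 7 + 389.61ms (1)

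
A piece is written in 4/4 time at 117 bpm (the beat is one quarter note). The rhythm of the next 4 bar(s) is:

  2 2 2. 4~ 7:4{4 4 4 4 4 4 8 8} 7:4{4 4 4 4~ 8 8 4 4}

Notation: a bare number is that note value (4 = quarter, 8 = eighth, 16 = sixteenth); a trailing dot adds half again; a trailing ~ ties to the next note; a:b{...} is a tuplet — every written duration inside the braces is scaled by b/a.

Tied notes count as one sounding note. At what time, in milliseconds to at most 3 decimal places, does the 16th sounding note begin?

note 16 onset = 102/7b = 7472.527ms

1. 0.0ms @ 0 + 1025.641ms (2)
2. 1025.641ms @ 2 + 1025.641ms (2)
3. 2051.282ms @ 4 + 1538.462ms (3)
4. 3589.744ms @ 7 + 805.861ms (11/7)
5. 4395.604ms @ 60/7 + 293.04ms (4/7)
6. 4688.645ms @ 64/7 + 293.04ms (4/7)
7. 4981.685ms @ 68/7 + 293.04ms (4/7)
8. 5274.725ms @ 72/7 + 293.04ms (4/7)
9. 5567.766ms @ 76/7 + 293.04ms (4/7)
10. 5860.806ms @ 80/7 + 146.52ms (2/7)
11. 6007.326ms @ 82/7 + 146.52ms (2/7)
12. 6153.846ms @ 12 + 293.04ms (4/7)
13. 6446.886ms @ 88/7 + 293.04ms (4/7)
14. 6739.927ms @ 92/7 + 293.04ms (4/7)
15. 7032.967ms @ 96/7 + 439.56ms (6/7)
16. 7472.527ms @ 102/7 + 146.52ms (2/7)
17. 7619.048ms @ 104/7 + 293.04ms (4/7)
18. 7912.088ms @ 108/7 + 293.04ms (4/7)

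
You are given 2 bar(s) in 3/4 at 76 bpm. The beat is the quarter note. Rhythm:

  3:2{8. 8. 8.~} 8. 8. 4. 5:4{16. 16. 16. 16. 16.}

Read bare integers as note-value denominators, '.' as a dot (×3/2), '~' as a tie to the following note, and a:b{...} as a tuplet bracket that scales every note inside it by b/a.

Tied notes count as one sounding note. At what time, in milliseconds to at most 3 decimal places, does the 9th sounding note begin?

1. 0.0ms @ 0 + 394.737ms (1/2)
2. 394.737ms @ 1/2 + 394.737ms (1/2)
3. 789.474ms @ 1 + 986.842ms (5/4)
4. 1776.316ms @ 9/4 + 592.105ms (3/4)
5. 2368.421ms @ 3 + 1184.211ms (3/2)
6. 3552.632ms @ 9/2 + 236.842ms (3/10)
7. 3789.474ms @ 24/5 + 236.842ms (3/10)
8. 4026.316ms @ 51/10 + 236.842ms (3/10)
9. 4263.158ms @ 27/5 + 236.842ms (3/10)
10. 4500.0ms @ 57/10 + 236.842ms (3/10)

note 9 onset = 27/5b = 4263.158ms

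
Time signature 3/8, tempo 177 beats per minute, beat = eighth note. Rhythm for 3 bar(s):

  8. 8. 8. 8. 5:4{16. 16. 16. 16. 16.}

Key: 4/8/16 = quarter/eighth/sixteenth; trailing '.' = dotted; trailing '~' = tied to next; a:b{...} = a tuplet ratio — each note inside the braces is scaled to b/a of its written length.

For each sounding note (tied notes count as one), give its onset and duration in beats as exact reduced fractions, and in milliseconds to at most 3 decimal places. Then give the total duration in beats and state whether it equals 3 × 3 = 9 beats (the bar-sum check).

1) 0.0ms=0b +508.475ms=3/2b
2) 508.475ms=3/2b +508.475ms=3/2b
3) 1016.949ms=3b +508.475ms=3/2b
4) 1525.424ms=9/2b +508.475ms=3/2b
5) 2033.898ms=6b +203.39ms=3/5b
6) 2237.288ms=33/5b +203.39ms=3/5b
7) 2440.678ms=36/5b +203.39ms=3/5b
8) 2644.068ms=39/5b +203.39ms=3/5b
9) 2847.458ms=42/5b +203.39ms=3/5b
Σ=9b of 9 (177bpm 3/8) — PASS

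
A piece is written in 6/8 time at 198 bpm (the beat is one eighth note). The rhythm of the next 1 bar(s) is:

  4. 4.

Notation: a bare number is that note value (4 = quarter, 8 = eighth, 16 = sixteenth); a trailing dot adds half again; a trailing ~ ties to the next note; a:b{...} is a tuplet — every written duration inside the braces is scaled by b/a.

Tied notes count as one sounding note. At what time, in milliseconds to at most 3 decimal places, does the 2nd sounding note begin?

note 2 onset = 3b = 909.091ms

1. 0.0ms @ 0 + 909.091ms (3)
2. 909.091ms @ 3 + 909.091ms (3)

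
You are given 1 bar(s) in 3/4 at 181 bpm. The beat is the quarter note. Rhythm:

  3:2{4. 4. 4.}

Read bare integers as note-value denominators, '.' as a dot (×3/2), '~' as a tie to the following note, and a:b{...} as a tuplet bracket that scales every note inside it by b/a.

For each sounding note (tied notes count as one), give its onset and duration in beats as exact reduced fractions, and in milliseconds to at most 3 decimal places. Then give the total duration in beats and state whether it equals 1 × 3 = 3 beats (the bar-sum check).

1) 0.0ms=0b +331.492ms=1b
2) 331.492ms=1b +331.492ms=1b
3) 662.983ms=2b +331.492ms=1b
Σ=3b of 3 (181bpm 3/4) — PASS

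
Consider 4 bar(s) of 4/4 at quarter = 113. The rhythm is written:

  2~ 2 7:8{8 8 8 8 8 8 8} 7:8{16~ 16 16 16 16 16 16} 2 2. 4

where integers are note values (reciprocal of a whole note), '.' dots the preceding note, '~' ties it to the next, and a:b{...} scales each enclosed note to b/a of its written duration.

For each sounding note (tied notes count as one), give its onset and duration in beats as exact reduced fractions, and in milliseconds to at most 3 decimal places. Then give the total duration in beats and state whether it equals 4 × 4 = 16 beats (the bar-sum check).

1) 0.0ms=0b +2123.894ms=4b
2) 2123.894ms=4b +303.413ms=4/7b
3) 2427.307ms=32/7b +303.413ms=4/7b
4) 2730.721ms=36/7b +303.413ms=4/7b
5) 3034.134ms=40/7b +303.413ms=4/7b
6) 3337.547ms=44/7b +303.413ms=4/7b
7) 3640.961ms=48/7b +303.413ms=4/7b
8) 3944.374ms=52/7b +303.413ms=4/7b
9) 4247.788ms=8b +303.413ms=4/7b
10) 4551.201ms=60/7b +151.707ms=2/7b
11) 4702.908ms=62/7b +151.707ms=2/7b
12) 4854.614ms=64/7b +151.707ms=2/7b
13) 5006.321ms=66/7b +151.707ms=2/7b
14) 5158.028ms=68/7b +151.707ms=2/7b
15) 5309.735ms=10b +1061.947ms=2b
16) 6371.681ms=12b +1592.92ms=3b
17) 7964.602ms=15b +530.973ms=1b
Σ=16b of 16 (113bpm 4/4) — PASS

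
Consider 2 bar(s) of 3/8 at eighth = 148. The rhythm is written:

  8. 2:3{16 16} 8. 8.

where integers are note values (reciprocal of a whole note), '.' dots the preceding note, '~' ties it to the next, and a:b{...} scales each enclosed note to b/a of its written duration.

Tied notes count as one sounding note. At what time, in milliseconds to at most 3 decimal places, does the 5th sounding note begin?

1. 0.0ms @ 0 + 608.108ms (3/2)
2. 608.108ms @ 3/2 + 304.054ms (3/4)
3. 912.162ms @ 9/4 + 304.054ms (3/4)
4. 1216.216ms @ 3 + 608.108ms (3/2)
5. 1824.324ms @ 9/2 + 608.108ms (3/2)

note 5 onset = 9/2b = 1824.324ms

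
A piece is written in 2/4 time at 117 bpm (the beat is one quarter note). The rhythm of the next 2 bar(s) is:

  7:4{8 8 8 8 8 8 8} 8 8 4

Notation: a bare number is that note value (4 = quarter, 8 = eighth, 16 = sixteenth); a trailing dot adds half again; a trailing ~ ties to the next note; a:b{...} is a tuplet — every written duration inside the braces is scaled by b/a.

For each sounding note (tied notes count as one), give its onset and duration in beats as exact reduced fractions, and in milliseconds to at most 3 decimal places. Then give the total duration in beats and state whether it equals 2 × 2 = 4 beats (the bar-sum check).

1) 0.0ms=0b +146.52ms=2/7b
2) 146.52ms=2/7b +146.52ms=2/7b
3) 293.04ms=4/7b +146.52ms=2/7b
4) 439.56ms=6/7b +146.52ms=2/7b
5) 586.081ms=8/7b +146.52ms=2/7b
6) 732.601ms=10/7b +146.52ms=2/7b
7) 879.121ms=12/7b +146.52ms=2/7b
8) 1025.641ms=2b +256.41ms=1/2b
9) 1282.051ms=5/2b +256.41ms=1/2b
10) 1538.462ms=3b +512.821ms=1b
Σ=4b of 4 (117bpm 2/4) — PASS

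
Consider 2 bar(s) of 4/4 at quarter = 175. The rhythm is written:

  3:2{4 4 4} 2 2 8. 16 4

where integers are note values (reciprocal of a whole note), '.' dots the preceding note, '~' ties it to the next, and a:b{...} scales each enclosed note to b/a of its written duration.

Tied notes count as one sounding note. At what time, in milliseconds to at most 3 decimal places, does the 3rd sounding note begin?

1. 0.0ms @ 0 + 228.571ms (2/3)
2. 228.571ms @ 2/3 + 228.571ms (2/3)
3. 457.143ms @ 4/3 + 228.571ms (2/3)
4. 685.714ms @ 2 + 685.714ms (2)
5. 1371.429ms @ 4 + 685.714ms (2)
6. 2057.143ms @ 6 + 257.143ms (3/4)
7. 2314.286ms @ 27/4 + 85.714ms (1/4)
8. 2400.0ms @ 7 + 342.857ms (1)

note 3 onset = 4/3b = 457.143ms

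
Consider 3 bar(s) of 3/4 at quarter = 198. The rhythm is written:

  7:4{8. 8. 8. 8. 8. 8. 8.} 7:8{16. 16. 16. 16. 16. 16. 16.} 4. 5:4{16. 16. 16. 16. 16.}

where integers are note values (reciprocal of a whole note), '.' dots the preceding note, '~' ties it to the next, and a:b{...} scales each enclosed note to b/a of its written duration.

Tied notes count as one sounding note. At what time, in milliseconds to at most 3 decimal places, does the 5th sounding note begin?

1. 0.0ms @ 0 + 129.87ms (3/7)
2. 129.87ms @ 3/7 + 129.87ms (3/7)
3. 259.74ms @ 6/7 + 129.87ms (3/7)
4. 389.61ms @ 9/7 + 129.87ms (3/7)
5. 519.481ms @ 12/7 + 129.87ms (3/7)
6. 649.351ms @ 15/7 + 129.87ms (3/7)
7. 779.221ms @ 18/7 + 129.87ms (3/7)
8. 909.091ms @ 3 + 129.87ms (3/7)
9. 1038.961ms @ 24/7 + 129.87ms (3/7)
10. 1168.831ms @ 27/7 + 129.87ms (3/7)
11. 1298.701ms @ 30/7 + 129.87ms (3/7)
12. 1428.571ms @ 33/7 + 129.87ms (3/7)
13. 1558.442ms @ 36/7 + 129.87ms (3/7)
14. 1688.312ms @ 39/7 + 129.87ms (3/7)
15. 1818.182ms @ 6 + 454.545ms (3/2)
16. 2272.727ms @ 15/2 + 90.909ms (3/10)
17. 2363.636ms @ 39/5 + 90.909ms (3/10)
18. 2454.545ms @ 81/10 + 90.909ms (3/10)
19. 2545.455ms @ 42/5 + 90.909ms (3/10)
20. 2636.364ms @ 87/10 + 90.909ms (3/10)

note 5 onset = 12/7b = 519.481ms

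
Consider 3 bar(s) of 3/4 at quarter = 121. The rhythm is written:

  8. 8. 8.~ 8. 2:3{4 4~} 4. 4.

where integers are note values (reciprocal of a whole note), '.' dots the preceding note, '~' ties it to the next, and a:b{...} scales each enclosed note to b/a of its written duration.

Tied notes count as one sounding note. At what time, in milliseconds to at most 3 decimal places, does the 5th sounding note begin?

note 5 onset = 9/2b = 2231.405ms

1. 0.0ms @ 0 + 371.901ms (3/4)
2. 371.901ms @ 3/4 + 371.901ms (3/4)
3. 743.802ms @ 3/2 + 743.802ms (3/2)
4. 1487.603ms @ 3 + 743.802ms (3/2)
5. 2231.405ms @ 9/2 + 1487.603ms (3)
6. 3719.008ms @ 15/2 + 743.802ms (3/2)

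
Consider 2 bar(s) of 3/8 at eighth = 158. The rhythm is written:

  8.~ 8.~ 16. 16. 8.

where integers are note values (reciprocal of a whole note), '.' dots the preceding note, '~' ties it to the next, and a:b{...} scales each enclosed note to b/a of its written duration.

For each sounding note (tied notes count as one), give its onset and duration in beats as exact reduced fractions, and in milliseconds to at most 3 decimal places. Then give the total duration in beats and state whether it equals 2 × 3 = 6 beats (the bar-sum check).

1) 0.0ms=0b +1424.051ms=15/4b
2) 1424.051ms=15/4b +284.81ms=3/4b
3) 1708.861ms=9/2b +569.62ms=3/2b
Σ=6b of 6 (158bpm 3/8) — PASS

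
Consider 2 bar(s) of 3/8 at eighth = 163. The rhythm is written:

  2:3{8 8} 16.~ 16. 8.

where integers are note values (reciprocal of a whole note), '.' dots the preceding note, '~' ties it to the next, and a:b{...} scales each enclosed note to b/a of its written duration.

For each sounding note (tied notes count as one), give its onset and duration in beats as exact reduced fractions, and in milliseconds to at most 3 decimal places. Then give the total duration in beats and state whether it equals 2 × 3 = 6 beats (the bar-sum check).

1) 0.0ms=0b +552.147ms=3/2b
2) 552.147ms=3/2b +552.147ms=3/2b
3) 1104.294ms=3b +552.147ms=3/2b
4) 1656.442ms=9/2b +552.147ms=3/2b
Σ=6b of 6 (163bpm 3/8) — PASS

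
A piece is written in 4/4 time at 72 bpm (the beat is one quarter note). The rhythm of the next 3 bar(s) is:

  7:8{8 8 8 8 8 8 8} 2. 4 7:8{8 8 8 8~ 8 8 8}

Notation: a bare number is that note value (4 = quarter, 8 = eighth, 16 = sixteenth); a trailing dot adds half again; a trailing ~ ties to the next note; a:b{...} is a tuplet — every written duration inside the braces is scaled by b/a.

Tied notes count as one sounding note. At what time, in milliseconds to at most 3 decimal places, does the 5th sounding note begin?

1. 0.0ms @ 0 + 476.19ms (4/7)
2. 476.19ms @ 4/7 + 476.19ms (4/7)
3. 952.381ms @ 8/7 + 476.19ms (4/7)
4. 1428.571ms @ 12/7 + 476.19ms (4/7)
5. 1904.762ms @ 16/7 + 476.19ms (4/7)
6. 2380.952ms @ 20/7 + 476.19ms (4/7)
7. 2857.143ms @ 24/7 + 476.19ms (4/7)
8. 3333.333ms @ 4 + 2500.0ms (3)
9. 5833.333ms @ 7 + 833.333ms (1)
10. 6666.667ms @ 8 + 476.19ms (4/7)
11. 7142.857ms @ 60/7 + 476.19ms (4/7)
12. 7619.048ms @ 64/7 + 476.19ms (4/7)
13. 8095.238ms @ 68/7 + 952.381ms (8/7)
14. 9047.619ms @ 76/7 + 476.19ms (4/7)
15. 9523.81ms @ 80/7 + 476.19ms (4/7)

note 5 onset = 16/7b = 1904.762ms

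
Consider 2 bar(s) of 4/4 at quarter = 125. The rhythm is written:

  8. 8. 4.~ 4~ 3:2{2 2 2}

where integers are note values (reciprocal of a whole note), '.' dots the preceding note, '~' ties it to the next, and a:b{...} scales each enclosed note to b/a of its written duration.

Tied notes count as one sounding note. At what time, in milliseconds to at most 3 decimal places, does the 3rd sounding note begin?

note 3 onset = 3/2b = 720.0ms

1. 0.0ms @ 0 + 360.0ms (3/4)
2. 360.0ms @ 3/4 + 360.0ms (3/4)
3. 720.0ms @ 3/2 + 1840.0ms (23/6)
4. 2560.0ms @ 16/3 + 640.0ms (4/3)
5. 3200.0ms @ 20/3 + 640.0ms (4/3)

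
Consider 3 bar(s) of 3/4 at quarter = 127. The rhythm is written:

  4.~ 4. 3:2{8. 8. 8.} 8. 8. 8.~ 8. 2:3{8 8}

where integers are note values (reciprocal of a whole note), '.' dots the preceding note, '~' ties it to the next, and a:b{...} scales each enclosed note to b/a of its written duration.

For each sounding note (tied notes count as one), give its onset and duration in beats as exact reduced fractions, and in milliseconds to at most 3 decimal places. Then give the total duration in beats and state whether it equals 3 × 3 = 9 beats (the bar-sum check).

1) 0.0ms=0b +1417.323ms=3b
2) 1417.323ms=3b +236.22ms=1/2b
3) 1653.543ms=7/2b +236.22ms=1/2b
4) 1889.764ms=4b +236.22ms=1/2b
5) 2125.984ms=9/2b +354.331ms=3/4b
6) 2480.315ms=21/4b +354.331ms=3/4b
7) 2834.646ms=6b +708.661ms=3/2b
8) 3543.307ms=15/2b +354.331ms=3/4b
9) 3897.638ms=33/4b +354.331ms=3/4b
Σ=9b of 9 (127bpm 3/4) — PASS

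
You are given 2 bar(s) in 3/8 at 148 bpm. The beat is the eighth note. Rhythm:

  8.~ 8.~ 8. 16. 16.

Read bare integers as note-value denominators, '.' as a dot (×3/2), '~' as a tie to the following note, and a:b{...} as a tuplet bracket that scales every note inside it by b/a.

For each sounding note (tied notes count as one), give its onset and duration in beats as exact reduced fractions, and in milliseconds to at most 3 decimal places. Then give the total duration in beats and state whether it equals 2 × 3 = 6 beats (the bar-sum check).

1) 0.0ms=0b +1824.324ms=9/2b
2) 1824.324ms=9/2b +304.054ms=3/4b
3) 2128.378ms=21/4b +304.054ms=3/4b
Σ=6b of 6 (148bpm 3/8) — PASS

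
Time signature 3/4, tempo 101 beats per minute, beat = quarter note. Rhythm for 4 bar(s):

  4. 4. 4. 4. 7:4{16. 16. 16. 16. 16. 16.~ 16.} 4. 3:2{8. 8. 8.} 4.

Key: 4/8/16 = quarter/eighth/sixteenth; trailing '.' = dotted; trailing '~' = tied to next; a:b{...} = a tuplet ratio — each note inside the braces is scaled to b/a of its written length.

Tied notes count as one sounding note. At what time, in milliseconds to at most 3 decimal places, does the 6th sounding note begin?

note 6 onset = 87/14b = 3691.655ms

1. 0.0ms @ 0 + 891.089ms (3/2)
2. 891.089ms @ 3/2 + 891.089ms (3/2)
3. 1782.178ms @ 3 + 891.089ms (3/2)
4. 2673.267ms @ 9/2 + 891.089ms (3/2)
5. 3564.356ms @ 6 + 127.298ms (3/14)
6. 3691.655ms @ 87/14 + 127.298ms (3/14)
7. 3818.953ms @ 45/7 + 127.298ms (3/14)
8. 3946.252ms @ 93/14 + 127.298ms (3/14)
9. 4073.55ms @ 48/7 + 127.298ms (3/14)
10. 4200.849ms @ 99/14 + 254.597ms (3/7)
11. 4455.446ms @ 15/2 + 891.089ms (3/2)
12. 5346.535ms @ 9 + 297.03ms (1/2)
13. 5643.564ms @ 19/2 + 297.03ms (1/2)
14. 5940.594ms @ 10 + 297.03ms (1/2)
15. 6237.624ms @ 21/2 + 891.089ms (3/2)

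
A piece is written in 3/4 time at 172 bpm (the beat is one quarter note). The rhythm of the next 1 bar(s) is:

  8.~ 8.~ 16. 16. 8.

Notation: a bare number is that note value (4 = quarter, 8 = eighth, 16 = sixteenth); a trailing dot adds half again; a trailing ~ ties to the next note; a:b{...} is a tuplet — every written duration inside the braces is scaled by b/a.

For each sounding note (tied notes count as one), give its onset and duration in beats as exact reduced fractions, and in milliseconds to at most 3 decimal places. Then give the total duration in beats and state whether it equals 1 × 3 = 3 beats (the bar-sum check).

1) 0.0ms=0b +654.07ms=15/8b
2) 654.07ms=15/8b +130.814ms=3/8b
3) 784.884ms=9/4b +261.628ms=3/4b
Σ=3b of 3 (172bpm 3/4) — PASS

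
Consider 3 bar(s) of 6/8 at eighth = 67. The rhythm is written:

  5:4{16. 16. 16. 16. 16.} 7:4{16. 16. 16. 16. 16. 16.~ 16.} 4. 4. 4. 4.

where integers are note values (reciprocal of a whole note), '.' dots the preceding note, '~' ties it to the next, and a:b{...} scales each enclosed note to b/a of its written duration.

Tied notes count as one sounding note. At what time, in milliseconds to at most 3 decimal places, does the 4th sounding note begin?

1. 0.0ms @ 0 + 537.313ms (3/5)
2. 537.313ms @ 3/5 + 537.313ms (3/5)
3. 1074.627ms @ 6/5 + 537.313ms (3/5)
4. 1611.94ms @ 9/5 + 537.313ms (3/5)
5. 2149.254ms @ 12/5 + 537.313ms (3/5)
6. 2686.567ms @ 3 + 383.795ms (3/7)
7. 3070.362ms @ 24/7 + 383.795ms (3/7)
8. 3454.158ms @ 27/7 + 383.795ms (3/7)
9. 3837.953ms @ 30/7 + 383.795ms (3/7)
10. 4221.748ms @ 33/7 + 383.795ms (3/7)
11. 4605.544ms @ 36/7 + 767.591ms (6/7)
12. 5373.134ms @ 6 + 2686.567ms (3)
13. 8059.701ms @ 9 + 2686.567ms (3)
14. 10746.269ms @ 12 + 2686.567ms (3)
15. 13432.836ms @ 15 + 2686.567ms (3)

note 4 onset = 9/5b = 1611.94ms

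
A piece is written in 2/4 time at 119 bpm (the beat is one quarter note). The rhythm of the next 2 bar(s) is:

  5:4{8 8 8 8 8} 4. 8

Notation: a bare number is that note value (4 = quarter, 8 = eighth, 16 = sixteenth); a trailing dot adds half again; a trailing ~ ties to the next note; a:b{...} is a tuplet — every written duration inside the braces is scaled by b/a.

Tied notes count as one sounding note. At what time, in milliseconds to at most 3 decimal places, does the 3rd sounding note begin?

note 3 onset = 4/5b = 403.361ms

1. 0.0ms @ 0 + 201.681ms (2/5)
2. 201.681ms @ 2/5 + 201.681ms (2/5)
3. 403.361ms @ 4/5 + 201.681ms (2/5)
4. 605.042ms @ 6/5 + 201.681ms (2/5)
5. 806.723ms @ 8/5 + 201.681ms (2/5)
6. 1008.403ms @ 2 + 756.303ms (3/2)
7. 1764.706ms @ 7/2 + 252.101ms (1/2)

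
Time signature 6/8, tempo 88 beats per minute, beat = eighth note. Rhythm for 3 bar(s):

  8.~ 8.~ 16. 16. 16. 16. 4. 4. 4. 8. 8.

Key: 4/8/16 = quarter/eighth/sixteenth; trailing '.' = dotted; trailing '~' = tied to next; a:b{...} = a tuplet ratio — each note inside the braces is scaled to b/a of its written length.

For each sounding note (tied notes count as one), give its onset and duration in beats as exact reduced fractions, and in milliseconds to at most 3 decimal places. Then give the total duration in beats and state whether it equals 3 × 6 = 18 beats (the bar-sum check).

1) 0.0ms=0b +2556.818ms=15/4b
2) 2556.818ms=15/4b +511.364ms=3/4b
3) 3068.182ms=9/2b +511.364ms=3/4b
4) 3579.545ms=21/4b +511.364ms=3/4b
5) 4090.909ms=6b +2045.455ms=3b
6) 6136.364ms=9b +2045.455ms=3b
7) 8181.818ms=12b +2045.455ms=3b
8) 10227.273ms=15b +1022.727ms=3/2b
9) 11250.0ms=33/2b +1022.727ms=3/2b
Σ=18b of 18 (88bpm 6/8) — PASS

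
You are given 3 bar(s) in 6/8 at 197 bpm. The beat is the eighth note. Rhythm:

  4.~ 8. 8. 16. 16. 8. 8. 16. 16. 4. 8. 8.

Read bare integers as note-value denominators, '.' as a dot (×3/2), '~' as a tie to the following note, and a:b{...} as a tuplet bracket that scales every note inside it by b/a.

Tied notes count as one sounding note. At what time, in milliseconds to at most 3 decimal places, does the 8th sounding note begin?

note 8 onset = 45/4b = 3426.396ms

1. 0.0ms @ 0 + 1370.558ms (9/2)
2. 1370.558ms @ 9/2 + 456.853ms (3/2)
3. 1827.411ms @ 6 + 228.426ms (3/4)
4. 2055.838ms @ 27/4 + 228.426ms (3/4)
5. 2284.264ms @ 15/2 + 456.853ms (3/2)
6. 2741.117ms @ 9 + 456.853ms (3/2)
7. 3197.97ms @ 21/2 + 228.426ms (3/4)
8. 3426.396ms @ 45/4 + 228.426ms (3/4)
9. 3654.822ms @ 12 + 913.706ms (3)
10. 4568.528ms @ 15 + 456.853ms (3/2)
11. 5025.381ms @ 33/2 + 456.853ms (3/2)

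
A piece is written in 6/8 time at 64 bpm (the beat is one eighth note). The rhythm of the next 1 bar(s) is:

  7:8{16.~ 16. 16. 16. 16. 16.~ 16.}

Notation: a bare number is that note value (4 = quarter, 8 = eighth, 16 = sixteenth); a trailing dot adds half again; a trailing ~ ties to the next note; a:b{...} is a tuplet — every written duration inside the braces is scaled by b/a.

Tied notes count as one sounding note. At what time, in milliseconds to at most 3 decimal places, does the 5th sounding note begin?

1. 0.0ms @ 0 + 1607.143ms (12/7)
2. 1607.143ms @ 12/7 + 803.571ms (6/7)
3. 2410.714ms @ 18/7 + 803.571ms (6/7)
4. 3214.286ms @ 24/7 + 803.571ms (6/7)
5. 4017.857ms @ 30/7 + 1607.143ms (12/7)

note 5 onset = 30/7b = 4017.857ms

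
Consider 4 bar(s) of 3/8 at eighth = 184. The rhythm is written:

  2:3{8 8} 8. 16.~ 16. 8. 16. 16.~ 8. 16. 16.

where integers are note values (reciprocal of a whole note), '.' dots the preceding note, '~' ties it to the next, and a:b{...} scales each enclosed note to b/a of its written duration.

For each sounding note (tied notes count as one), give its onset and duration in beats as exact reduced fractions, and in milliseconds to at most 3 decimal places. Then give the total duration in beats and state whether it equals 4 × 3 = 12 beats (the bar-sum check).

1) 0.0ms=0b +489.13ms=3/2b
2) 489.13ms=3/2b +489.13ms=3/2b
3) 978.261ms=3b +489.13ms=3/2b
4) 1467.391ms=9/2b +489.13ms=3/2b
5) 1956.522ms=6b +489.13ms=3/2b
6) 2445.652ms=15/2b +244.565ms=3/4b
7) 2690.217ms=33/4b +733.696ms=9/4b
8) 3423.913ms=21/2b +244.565ms=3/4b
9) 3668.478ms=45/4b +244.565ms=3/4b
Σ=12b of 12 (184bpm 3/8) — PASS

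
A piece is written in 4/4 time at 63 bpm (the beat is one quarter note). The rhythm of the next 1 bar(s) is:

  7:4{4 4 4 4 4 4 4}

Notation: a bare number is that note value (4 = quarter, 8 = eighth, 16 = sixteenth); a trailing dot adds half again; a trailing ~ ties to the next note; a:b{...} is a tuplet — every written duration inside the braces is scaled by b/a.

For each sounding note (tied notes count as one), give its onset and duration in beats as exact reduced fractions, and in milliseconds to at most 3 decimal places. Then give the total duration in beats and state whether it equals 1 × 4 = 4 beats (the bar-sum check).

1) 0.0ms=0b +544.218ms=4/7b
2) 544.218ms=4/7b +544.218ms=4/7b
3) 1088.435ms=8/7b +544.218ms=4/7b
4) 1632.653ms=12/7b +544.218ms=4/7b
5) 2176.871ms=16/7b +544.218ms=4/7b
6) 2721.088ms=20/7b +544.218ms=4/7b
7) 3265.306ms=24/7b +544.218ms=4/7b
Σ=4b of 4 (63bpm 4/4) — PASS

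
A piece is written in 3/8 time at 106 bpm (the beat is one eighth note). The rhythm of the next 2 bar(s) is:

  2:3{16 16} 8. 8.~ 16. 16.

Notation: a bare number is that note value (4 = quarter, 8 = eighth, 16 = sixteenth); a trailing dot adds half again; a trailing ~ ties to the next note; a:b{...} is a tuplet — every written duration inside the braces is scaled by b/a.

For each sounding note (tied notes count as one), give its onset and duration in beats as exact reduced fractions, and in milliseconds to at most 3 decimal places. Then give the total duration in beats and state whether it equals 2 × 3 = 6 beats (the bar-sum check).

1) 0.0ms=0b +424.528ms=3/4b
2) 424.528ms=3/4b +424.528ms=3/4b
3) 849.057ms=3/2b +849.057ms=3/2b
4) 1698.113ms=3b +1273.585ms=9/4b
5) 2971.698ms=21/4b +424.528ms=3/4b
Σ=6b of 6 (106bpm 3/8) — PASS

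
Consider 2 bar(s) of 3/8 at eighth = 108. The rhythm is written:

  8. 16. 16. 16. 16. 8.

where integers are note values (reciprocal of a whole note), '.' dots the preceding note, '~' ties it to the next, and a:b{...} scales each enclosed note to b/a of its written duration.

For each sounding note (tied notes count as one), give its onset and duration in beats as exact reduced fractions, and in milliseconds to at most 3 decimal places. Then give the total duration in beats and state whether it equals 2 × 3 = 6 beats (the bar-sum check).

1) 0.0ms=0b +833.333ms=3/2b
2) 833.333ms=3/2b +416.667ms=3/4b
3) 1250.0ms=9/4b +416.667ms=3/4b
4) 1666.667ms=3b +416.667ms=3/4b
5) 2083.333ms=15/4b +416.667ms=3/4b
6) 2500.0ms=9/2b +833.333ms=3/2b
Σ=6b of 6 (108bpm 3/8) — PASS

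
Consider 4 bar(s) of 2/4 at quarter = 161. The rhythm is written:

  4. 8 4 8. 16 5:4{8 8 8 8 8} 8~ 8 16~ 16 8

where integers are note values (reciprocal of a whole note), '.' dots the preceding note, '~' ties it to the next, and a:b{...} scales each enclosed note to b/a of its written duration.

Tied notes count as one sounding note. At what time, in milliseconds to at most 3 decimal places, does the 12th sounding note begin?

1. 0.0ms @ 0 + 559.006ms (3/2)
2. 559.006ms @ 3/2 + 186.335ms (1/2)
3. 745.342ms @ 2 + 372.671ms (1)
4. 1118.012ms @ 3 + 279.503ms (3/4)
5. 1397.516ms @ 15/4 + 93.168ms (1/4)
6. 1490.683ms @ 4 + 149.068ms (2/5)
7. 1639.752ms @ 22/5 + 149.068ms (2/5)
8. 1788.82ms @ 24/5 + 149.068ms (2/5)
9. 1937.888ms @ 26/5 + 149.068ms (2/5)
10. 2086.957ms @ 28/5 + 149.068ms (2/5)
11. 2236.025ms @ 6 + 372.671ms (1)
12. 2608.696ms @ 7 + 186.335ms (1/2)
13. 2795.031ms @ 15/2 + 186.335ms (1/2)

note 12 onset = 7b = 2608.696ms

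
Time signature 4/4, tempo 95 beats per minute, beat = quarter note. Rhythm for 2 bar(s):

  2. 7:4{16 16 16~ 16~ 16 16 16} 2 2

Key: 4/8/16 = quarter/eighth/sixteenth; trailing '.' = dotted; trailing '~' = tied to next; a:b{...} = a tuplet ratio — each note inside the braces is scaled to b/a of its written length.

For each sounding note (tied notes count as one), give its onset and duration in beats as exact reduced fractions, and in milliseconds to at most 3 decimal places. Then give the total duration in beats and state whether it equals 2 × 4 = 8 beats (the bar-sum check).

1) 0.0ms=0b +1894.737ms=3b
2) 1894.737ms=3b +90.226ms=1/7b
3) 1984.962ms=22/7b +90.226ms=1/7b
4) 2075.188ms=23/7b +270.677ms=3/7b
5) 2345.865ms=26/7b +90.226ms=1/7b
6) 2436.09ms=27/7b +90.226ms=1/7b
7) 2526.316ms=4b +1263.158ms=2b
8) 3789.474ms=6b +1263.158ms=2b
Σ=8b of 8 (95bpm 4/4) — PASS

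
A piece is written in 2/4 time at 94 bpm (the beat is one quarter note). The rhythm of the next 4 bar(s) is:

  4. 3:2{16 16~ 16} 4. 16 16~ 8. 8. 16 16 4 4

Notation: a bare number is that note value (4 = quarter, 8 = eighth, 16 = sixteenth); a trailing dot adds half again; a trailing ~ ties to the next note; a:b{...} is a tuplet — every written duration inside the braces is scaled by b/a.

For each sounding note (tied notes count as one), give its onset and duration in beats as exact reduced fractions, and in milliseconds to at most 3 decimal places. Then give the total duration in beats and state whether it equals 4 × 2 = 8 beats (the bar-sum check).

1) 0.0ms=0b +957.447ms=3/2b
2) 957.447ms=3/2b +106.383ms=1/6b
3) 1063.83ms=5/3b +212.766ms=1/3b
4) 1276.596ms=2b +957.447ms=3/2b
5) 2234.043ms=7/2b +159.574ms=1/4b
6) 2393.617ms=15/4b +638.298ms=1b
7) 3031.915ms=19/4b +478.723ms=3/4b
8) 3510.638ms=11/2b +159.574ms=1/4b
9) 3670.213ms=23/4b +159.574ms=1/4b
10) 3829.787ms=6b +638.298ms=1b
11) 4468.085ms=7b +638.298ms=1b
Σ=8b of 8 (94bpm 2/4) — PASS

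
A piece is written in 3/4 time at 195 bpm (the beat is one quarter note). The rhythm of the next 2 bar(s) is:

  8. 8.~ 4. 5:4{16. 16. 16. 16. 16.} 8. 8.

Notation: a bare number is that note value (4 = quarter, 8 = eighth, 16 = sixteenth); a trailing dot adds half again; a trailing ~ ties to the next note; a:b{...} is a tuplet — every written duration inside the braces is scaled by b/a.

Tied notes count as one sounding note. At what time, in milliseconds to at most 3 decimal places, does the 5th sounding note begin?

note 5 onset = 18/5b = 1107.692ms

1. 0.0ms @ 0 + 230.769ms (3/4)
2. 230.769ms @ 3/4 + 692.308ms (9/4)
3. 923.077ms @ 3 + 92.308ms (3/10)
4. 1015.385ms @ 33/10 + 92.308ms (3/10)
5. 1107.692ms @ 18/5 + 92.308ms (3/10)
6. 1200.0ms @ 39/10 + 92.308ms (3/10)
7. 1292.308ms @ 21/5 + 92.308ms (3/10)
8. 1384.615ms @ 9/2 + 230.769ms (3/4)
9. 1615.385ms @ 21/4 + 230.769ms (3/4)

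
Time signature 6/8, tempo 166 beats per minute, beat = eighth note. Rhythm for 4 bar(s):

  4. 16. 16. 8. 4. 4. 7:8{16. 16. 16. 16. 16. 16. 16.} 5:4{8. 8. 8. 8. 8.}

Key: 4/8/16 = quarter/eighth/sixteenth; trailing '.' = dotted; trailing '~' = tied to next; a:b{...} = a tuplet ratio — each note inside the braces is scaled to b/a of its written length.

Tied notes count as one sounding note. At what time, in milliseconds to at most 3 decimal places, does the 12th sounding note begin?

note 12 onset = 114/7b = 5886.403ms

1. 0.0ms @ 0 + 1084.337ms (3)
2. 1084.337ms @ 3 + 271.084ms (3/4)
3. 1355.422ms @ 15/4 + 271.084ms (3/4)
4. 1626.506ms @ 9/2 + 542.169ms (3/2)
5. 2168.675ms @ 6 + 1084.337ms (3)
6. 3253.012ms @ 9 + 1084.337ms (3)
7. 4337.349ms @ 12 + 309.811ms (6/7)
8. 4647.16ms @ 90/7 + 309.811ms (6/7)
9. 4956.971ms @ 96/7 + 309.811ms (6/7)
10. 5266.781ms @ 102/7 + 309.811ms (6/7)
11. 5576.592ms @ 108/7 + 309.811ms (6/7)
12. 5886.403ms @ 114/7 + 309.811ms (6/7)
13. 6196.213ms @ 120/7 + 309.811ms (6/7)
14. 6506.024ms @ 18 + 433.735ms (6/5)
15. 6939.759ms @ 96/5 + 433.735ms (6/5)
16. 7373.494ms @ 102/5 + 433.735ms (6/5)
17. 7807.229ms @ 108/5 + 433.735ms (6/5)
18. 8240.964ms @ 114/5 + 433.735ms (6/5)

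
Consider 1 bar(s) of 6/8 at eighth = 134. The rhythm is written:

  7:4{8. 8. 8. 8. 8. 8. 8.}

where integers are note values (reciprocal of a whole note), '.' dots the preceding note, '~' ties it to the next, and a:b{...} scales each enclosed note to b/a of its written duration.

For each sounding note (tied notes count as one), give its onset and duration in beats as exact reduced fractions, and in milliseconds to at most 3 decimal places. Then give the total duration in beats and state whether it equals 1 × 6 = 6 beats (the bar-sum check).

1) 0.0ms=0b +383.795ms=6/7b
2) 383.795ms=6/7b +383.795ms=6/7b
3) 767.591ms=12/7b +383.795ms=6/7b
4) 1151.386ms=18/7b +383.795ms=6/7b
5) 1535.181ms=24/7b +383.795ms=6/7b
6) 1918.977ms=30/7b +383.795ms=6/7b
7) 2302.772ms=36/7b +383.795ms=6/7b
Σ=6b of 6 (134bpm 6/8) — PASS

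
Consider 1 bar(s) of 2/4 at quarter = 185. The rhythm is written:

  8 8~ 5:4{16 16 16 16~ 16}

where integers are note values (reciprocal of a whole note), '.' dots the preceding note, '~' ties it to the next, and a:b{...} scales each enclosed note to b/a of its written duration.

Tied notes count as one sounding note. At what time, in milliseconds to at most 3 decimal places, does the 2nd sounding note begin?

note 2 onset = 1/2b = 162.162ms

1. 0.0ms @ 0 + 162.162ms (1/2)
2. 162.162ms @ 1/2 + 227.027ms (7/10)
3. 389.189ms @ 6/5 + 64.865ms (1/5)
4. 454.054ms @ 7/5 + 64.865ms (1/5)
5. 518.919ms @ 8/5 + 129.73ms (2/5)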